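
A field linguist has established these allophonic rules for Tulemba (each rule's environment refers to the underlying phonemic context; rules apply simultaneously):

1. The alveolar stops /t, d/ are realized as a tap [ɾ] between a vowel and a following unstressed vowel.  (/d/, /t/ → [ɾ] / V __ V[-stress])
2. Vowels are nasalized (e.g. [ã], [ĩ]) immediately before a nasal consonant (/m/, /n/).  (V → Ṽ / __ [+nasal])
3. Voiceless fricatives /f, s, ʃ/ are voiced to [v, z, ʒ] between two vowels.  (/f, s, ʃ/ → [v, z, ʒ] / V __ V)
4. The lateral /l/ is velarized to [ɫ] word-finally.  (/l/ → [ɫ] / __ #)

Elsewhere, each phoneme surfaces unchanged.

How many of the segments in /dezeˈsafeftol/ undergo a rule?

3

Segments that undergo a rule: /s/ → [z] (rule 3); /f/ → [v] (rule 3); /l/ → [ɫ] (rule 4).
All other segments surface unchanged.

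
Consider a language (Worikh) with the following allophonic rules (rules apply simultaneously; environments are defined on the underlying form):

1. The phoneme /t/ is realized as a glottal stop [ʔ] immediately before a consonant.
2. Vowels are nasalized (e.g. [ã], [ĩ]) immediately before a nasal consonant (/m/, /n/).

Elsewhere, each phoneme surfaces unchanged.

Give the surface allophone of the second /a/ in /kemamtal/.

/a/ (between /t/ and /l/) fails the environment for rule 2, so it stays [a].

[a]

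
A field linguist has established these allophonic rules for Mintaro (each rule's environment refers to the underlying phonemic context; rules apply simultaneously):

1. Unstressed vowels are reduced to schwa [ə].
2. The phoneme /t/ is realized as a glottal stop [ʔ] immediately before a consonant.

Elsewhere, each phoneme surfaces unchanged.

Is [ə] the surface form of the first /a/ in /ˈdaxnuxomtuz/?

/a/ (between /d/ and /x/) is in the target of rule 1 but the environment (in an unstressed syllable) is not met → [a].
The actual realization is [a], not [ə].

No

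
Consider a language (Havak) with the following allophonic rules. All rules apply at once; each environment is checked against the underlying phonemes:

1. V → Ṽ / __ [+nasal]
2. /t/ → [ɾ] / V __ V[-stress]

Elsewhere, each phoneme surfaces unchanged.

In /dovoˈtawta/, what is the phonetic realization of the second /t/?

[t]

/t/ (between /w/ and /a/) fails the environment for rule 2, so it stays [t].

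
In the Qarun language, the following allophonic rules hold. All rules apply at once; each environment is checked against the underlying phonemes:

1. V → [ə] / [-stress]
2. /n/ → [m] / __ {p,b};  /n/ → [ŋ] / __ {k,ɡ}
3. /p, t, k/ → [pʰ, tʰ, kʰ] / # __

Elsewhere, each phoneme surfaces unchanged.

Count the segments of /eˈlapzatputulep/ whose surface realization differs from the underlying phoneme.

Segments that undergo a rule: /e/ → [ə] (rule 1); /a/ → [ə] (rule 1); /u/ → [ə] (rule 1); /u/ → [ə] (rule 1); /e/ → [ə] (rule 1).
All other segments surface unchanged.

5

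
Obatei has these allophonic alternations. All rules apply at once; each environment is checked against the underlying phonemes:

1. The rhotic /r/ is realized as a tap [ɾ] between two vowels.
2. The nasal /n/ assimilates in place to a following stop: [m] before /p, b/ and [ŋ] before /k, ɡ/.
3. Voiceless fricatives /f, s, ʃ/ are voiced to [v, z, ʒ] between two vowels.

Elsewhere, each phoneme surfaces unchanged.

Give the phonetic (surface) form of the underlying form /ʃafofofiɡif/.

/ʃ/ — word-initial; rule 3 does not apply here → [ʃ].
/a/ stays [a].
/f/ (between /a/ and /o/) occurs between two vowels → [v] by rule 3.
/o/ stays [o].
/f/ meets the environment for rule 3 (between two vowels) → [v].
/o/ (between /f/ and /f/) is unaffected → [o].
/f/ (between /o/ and /i/): between two vowels, so rule 3 applies → [v].
/i/ stays [i].
/ɡ/ (between /i/ and /i/): no rule targets it → [ɡ].
/i/ (between /ɡ/ and /f/) is unaffected → [i].
/f/ (word-final) fails the environment for rule 3, so it stays [f].

[ʃavovoviɡif]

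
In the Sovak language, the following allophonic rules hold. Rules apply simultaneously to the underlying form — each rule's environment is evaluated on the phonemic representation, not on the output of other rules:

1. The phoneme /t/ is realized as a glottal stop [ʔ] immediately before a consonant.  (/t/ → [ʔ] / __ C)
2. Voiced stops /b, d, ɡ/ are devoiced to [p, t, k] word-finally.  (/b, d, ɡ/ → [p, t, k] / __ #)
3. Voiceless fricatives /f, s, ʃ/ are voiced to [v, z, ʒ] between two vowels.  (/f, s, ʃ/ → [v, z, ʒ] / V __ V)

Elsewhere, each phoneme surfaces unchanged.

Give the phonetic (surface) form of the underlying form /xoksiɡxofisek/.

/x/ stays [x].
/o/ stays [o].
/k/ — not in any rule's target class → [k].
/s/ (between /k/ and /i/): rule 3 targets it, but not between two vowels → unchanged [s].
/i/ — not in any rule's target class → [i].
/ɡ/ (between /i/ and /x/): rule 2 targets it, but not word-finally → unchanged [ɡ].
/x/ (between /ɡ/ and /o/) is unaffected → [x].
/o/ stays [o].
/f/ meets the environment for rule 3 (between two vowels) → [v].
/i/ (between /f/ and /s/) is unaffected → [i].
/s/ (between /i/ and /e/): between two vowels, so rule 3 applies → [z].
/e/ stays [e].
/k/ — not in any rule's target class → [k].

[xoksiɡxovizek]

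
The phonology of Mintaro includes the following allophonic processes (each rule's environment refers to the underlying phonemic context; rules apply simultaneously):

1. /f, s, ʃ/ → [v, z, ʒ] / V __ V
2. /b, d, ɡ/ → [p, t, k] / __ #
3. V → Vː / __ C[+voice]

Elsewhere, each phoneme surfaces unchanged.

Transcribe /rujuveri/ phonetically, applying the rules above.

/r/ stays [r].
Rule 3 applies to /u/ (between /r/ and /j/: before a voiced consonant) → [uː].
/j/ — not in any rule's target class → [j].
/u/ — between /j/ and /v/, before a voiced consonant — surfaces as [uː] (rule 3).
/v/ — not in any rule's target class → [v].
/e/ meets the environment for rule 3 (before a voiced consonant) → [eː].
/r/ stays [r].
/i/ (word-final): rule 3 targets it, but not before a voiced consonant → unchanged [i].

[ruːjuːveːri]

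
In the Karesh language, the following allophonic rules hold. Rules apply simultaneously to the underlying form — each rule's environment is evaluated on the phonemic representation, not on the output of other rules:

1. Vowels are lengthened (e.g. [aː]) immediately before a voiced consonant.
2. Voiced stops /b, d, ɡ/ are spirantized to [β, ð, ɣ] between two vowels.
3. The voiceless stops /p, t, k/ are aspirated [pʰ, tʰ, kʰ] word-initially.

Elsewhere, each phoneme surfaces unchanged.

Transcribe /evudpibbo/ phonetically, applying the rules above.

[eːvuːdpiːbbo]

/e/ (word-initial) occurs before a voiced consonant → [eː] by rule 1.
/v/ (between /e/ and /u/): no rule targets it → [v].
/u/ meets the environment for rule 1 (before a voiced consonant) → [uː].
/d/ (between /u/ and /p/) fails the environment for rule 2, so it stays [d].
/p/ — between /d/ and /i/; rule 3 does not apply here → [p].
/i/ (between /p/ and /b/) occurs before a voiced consonant → [iː] by rule 1.
/b/ (between /i/ and /b/) fails the environment for rule 2, so it stays [b].
/b/ (between /b/ and /o/): rule 2 targets it, but not between two vowels → unchanged [b].
/o/ (word-final) is in the target of rule 1 but the environment (before a voiced consonant) is not met → [o].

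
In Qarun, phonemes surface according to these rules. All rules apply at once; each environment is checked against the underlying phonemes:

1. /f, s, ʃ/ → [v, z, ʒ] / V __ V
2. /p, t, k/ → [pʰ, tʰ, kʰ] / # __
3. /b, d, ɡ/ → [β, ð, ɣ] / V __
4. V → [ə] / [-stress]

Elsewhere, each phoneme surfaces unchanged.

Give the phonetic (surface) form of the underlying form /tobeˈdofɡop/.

/t/ meets the environment for rule 2 (word-initially) → [tʰ].
Rule 4 applies to /o/ (between /t/ and /b/: in an unstressed syllable) → [ə].
/b/ (between /o/ and /e/) occurs immediately after a vowel → [β] by rule 3.
/e/ (between /b/ and /d/) occurs in an unstressed syllable → [ə] by rule 4.
/d/ — between /e/ and /o/, immediately after a vowel — surfaces as [ð] (rule 3).
/o/ (between /d/ and /f/) is in the target of rule 4 but the environment (in an unstressed syllable) is not met → [o].
/f/ (between /o/ and /ɡ/) fails the environment for rule 1, so it stays [f].
/ɡ/ (between /f/ and /o/) fails the environment for rule 3, so it stays [ɡ].
Rule 4 applies to /o/ (between /ɡ/ and /p/: in an unstressed syllable) → [ə].
/p/ — word-final; rule 2 does not apply here → [p].

[tʰəβəˈðofɡəp]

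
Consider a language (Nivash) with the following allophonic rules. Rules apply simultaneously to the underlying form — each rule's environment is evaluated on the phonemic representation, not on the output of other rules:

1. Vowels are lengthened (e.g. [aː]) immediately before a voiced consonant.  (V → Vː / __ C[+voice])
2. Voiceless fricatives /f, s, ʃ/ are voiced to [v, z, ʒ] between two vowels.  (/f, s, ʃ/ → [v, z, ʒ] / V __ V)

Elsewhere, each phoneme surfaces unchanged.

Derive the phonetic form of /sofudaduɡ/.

[sovuːdaːduːɡ]

/s/ — word-initial; rule 2 does not apply here → [s].
/o/ (between /s/ and /f/) fails the environment for rule 1, so it stays [o].
/f/ (between /o/ and /u/) occurs between two vowels → [v] by rule 2.
/u/ — between /f/ and /d/, before a voiced consonant — surfaces as [uː] (rule 1).
/d/ stays [d].
/a/ — between /d/ and /d/, before a voiced consonant — surfaces as [aː] (rule 1).
/d/ — not in any rule's target class → [d].
/u/ (between /d/ and /ɡ/): before a voiced consonant, so rule 1 applies → [uː].
/ɡ/ (word-final): no rule targets it → [ɡ].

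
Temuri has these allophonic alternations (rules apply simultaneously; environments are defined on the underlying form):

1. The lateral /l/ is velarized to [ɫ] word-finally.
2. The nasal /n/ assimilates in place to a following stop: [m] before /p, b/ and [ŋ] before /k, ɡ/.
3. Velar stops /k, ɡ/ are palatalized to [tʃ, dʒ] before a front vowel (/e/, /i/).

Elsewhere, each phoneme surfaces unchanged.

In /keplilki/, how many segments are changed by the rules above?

2

Segments that undergo a rule: /k/ → [tʃ] (rule 3); /k/ → [tʃ] (rule 3).
All other segments surface unchanged.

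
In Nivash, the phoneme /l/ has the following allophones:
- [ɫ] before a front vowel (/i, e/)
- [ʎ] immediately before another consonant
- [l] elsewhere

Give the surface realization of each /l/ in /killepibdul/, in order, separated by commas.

Occurrence 1 (position 3): immediately before another consonant → [ʎ].
Occurrence 2 (position 4): before a front vowel (/i, e/) → [ɫ].
Occurrence 3 (position 11): no conditioning environment matches → elsewhere allophone [l].

[ʎ], [ɫ], [l]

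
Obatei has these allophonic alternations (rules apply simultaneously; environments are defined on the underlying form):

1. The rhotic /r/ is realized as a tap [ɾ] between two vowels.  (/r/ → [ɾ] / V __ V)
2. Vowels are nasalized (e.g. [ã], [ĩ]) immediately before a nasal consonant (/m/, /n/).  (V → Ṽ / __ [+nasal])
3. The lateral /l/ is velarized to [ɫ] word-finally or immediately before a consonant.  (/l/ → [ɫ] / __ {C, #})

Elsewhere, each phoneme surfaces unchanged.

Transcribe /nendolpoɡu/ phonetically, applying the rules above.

/n/ (word-initial): no rule targets it → [n].
Rule 2 applies to /e/ (between /n/ and /n/: before a nasal consonant) → [ẽ].
/n/ (between /e/ and /d/) is unaffected → [n].
/d/ (between /n/ and /o/) is unaffected → [d].
/o/ (between /d/ and /l/): rule 2 targets it, but not before a nasal consonant → unchanged [o].
/l/ (between /o/ and /p/): word-finally or immediately before a consonant, so rule 3 applies → [ɫ].
/p/ (between /l/ and /o/) is unaffected → [p].
/o/ (between /p/ and /ɡ/) fails the environment for rule 2, so it stays [o].
/ɡ/ (between /o/ and /u/) is unaffected → [ɡ].
/u/ (word-final) is in the target of rule 2 but the environment (before a nasal consonant) is not met → [u].

[nẽndoɫpoɡu]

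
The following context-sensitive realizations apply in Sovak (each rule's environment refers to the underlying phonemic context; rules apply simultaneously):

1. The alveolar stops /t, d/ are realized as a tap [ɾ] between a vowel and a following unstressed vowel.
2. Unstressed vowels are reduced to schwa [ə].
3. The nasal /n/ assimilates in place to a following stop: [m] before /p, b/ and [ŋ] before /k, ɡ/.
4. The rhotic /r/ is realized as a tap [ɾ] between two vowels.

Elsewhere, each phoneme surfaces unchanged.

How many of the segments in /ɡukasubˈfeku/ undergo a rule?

4

Segments that undergo a rule: /u/ → [ə] (rule 2); /a/ → [ə] (rule 2); /u/ → [ə] (rule 2); /u/ → [ə] (rule 2).
All other segments surface unchanged.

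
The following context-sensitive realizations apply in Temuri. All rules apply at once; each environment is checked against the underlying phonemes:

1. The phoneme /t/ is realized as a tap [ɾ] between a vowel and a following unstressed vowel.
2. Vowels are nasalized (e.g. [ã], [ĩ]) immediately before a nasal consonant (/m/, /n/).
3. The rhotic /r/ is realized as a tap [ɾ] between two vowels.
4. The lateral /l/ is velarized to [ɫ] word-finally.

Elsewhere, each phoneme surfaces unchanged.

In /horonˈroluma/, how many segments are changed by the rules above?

Segments that undergo a rule: /r/ → [ɾ] (rule 3); /o/ → [õ] (rule 2); /u/ → [ũ] (rule 2).
All other segments surface unchanged.

3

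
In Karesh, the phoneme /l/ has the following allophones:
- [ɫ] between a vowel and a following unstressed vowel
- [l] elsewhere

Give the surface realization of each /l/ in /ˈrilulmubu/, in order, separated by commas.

[ɫ], [l]

Occurrence 1 (position 3): between a vowel and a following unstressed vowel → [ɫ].
Occurrence 2 (position 5): no conditioning environment matches → elsewhere allophone [l].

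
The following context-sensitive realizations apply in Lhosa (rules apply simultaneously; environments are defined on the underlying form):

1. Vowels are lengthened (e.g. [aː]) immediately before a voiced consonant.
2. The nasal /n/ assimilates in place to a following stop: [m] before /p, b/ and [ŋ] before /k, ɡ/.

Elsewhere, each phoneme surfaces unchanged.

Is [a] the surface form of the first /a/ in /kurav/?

No

/a/ (between /r/ and /v/): before a voiced consonant, so rule 1 applies → [aː].
The actual realization is [aː], not [a].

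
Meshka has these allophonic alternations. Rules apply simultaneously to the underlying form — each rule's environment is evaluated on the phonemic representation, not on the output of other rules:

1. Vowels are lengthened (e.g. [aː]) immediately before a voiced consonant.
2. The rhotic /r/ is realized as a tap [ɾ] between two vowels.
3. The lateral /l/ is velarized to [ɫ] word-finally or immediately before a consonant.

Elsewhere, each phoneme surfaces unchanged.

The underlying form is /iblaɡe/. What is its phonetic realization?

[iːblaːɡe]

/i/ (word-initial): before a voiced consonant, so rule 1 applies → [iː].
/b/ (between /i/ and /l/) is unaffected → [b].
/l/ (between /b/ and /a/): rule 3 targets it, but not word-finally or immediately before a consonant → unchanged [l].
/a/ meets the environment for rule 1 (before a voiced consonant) → [aː].
/ɡ/ (between /a/ and /e/) is unaffected → [ɡ].
/e/ (word-final): rule 1 targets it, but not before a voiced consonant → unchanged [e].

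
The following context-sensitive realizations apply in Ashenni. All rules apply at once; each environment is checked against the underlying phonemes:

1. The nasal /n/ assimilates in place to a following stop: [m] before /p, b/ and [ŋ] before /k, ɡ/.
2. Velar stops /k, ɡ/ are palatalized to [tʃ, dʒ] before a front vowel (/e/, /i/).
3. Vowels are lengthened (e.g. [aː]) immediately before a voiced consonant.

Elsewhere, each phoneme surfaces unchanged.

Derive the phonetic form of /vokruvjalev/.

/v/ — not in any rule's target class → [v].
/o/ (between /v/ and /k/) is in the target of rule 3 but the environment (before a voiced consonant) is not met → [o].
/k/ (between /o/ and /r/) is in the target of rule 2 but the environment (before a front vowel) is not met → [k].
/r/ stays [r].
/u/ — between /r/ and /v/, before a voiced consonant — surfaces as [uː] (rule 3).
/v/ — not in any rule's target class → [v].
/j/ (between /v/ and /a/): no rule targets it → [j].
Rule 3 applies to /a/ (between /j/ and /l/: before a voiced consonant) → [aː].
/l/ (between /a/ and /e/) is unaffected → [l].
/e/ — between /l/ and /v/, before a voiced consonant — surfaces as [eː] (rule 3).
/v/ (word-final) is unaffected → [v].

[vokruːvjaːleːv]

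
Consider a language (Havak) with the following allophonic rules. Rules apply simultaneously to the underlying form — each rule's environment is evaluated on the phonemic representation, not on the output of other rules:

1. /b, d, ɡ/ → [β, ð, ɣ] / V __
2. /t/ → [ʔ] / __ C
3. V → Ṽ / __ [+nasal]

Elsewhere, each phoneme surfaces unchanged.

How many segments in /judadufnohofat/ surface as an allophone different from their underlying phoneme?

Segments that undergo a rule: /d/ → [ð] (rule 1); /d/ → [ð] (rule 1).
All other segments surface unchanged.

2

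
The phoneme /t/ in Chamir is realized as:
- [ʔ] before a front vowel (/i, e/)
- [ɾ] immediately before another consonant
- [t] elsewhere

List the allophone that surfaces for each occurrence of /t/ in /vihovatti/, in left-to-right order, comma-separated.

Occurrence 1 (position 7): immediately before another consonant → [ɾ].
Occurrence 2 (position 8): before a front vowel (/i, e/) → [ʔ].

[ɾ], [ʔ]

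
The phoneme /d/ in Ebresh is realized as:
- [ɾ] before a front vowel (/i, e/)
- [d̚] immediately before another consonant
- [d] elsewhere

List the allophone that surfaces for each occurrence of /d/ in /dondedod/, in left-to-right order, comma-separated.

[d], [ɾ], [d], [d]

Occurrence 1 (position 1): no conditioning environment matches → elsewhere allophone [d].
Occurrence 2 (position 4): before a front vowel (/i, e/) → [ɾ].
Occurrence 3 (position 6): no conditioning environment matches → elsewhere allophone [d].
Occurrence 4 (position 8): no conditioning environment matches → elsewhere allophone [d].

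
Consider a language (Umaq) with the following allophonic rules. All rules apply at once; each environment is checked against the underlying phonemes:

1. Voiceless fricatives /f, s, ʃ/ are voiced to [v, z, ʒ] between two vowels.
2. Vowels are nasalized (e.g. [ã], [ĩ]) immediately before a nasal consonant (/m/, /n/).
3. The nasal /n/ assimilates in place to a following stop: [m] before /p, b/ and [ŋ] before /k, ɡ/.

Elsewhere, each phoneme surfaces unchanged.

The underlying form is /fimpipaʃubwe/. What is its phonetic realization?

[fĩmpipaʒubwe]

/f/ (word-initial) fails the environment for rule 1, so it stays [f].
/i/ — between /f/ and /m/, before a nasal consonant — surfaces as [ĩ] (rule 2).
/m/ stays [m].
/p/ stays [p].
/i/ — between /p/ and /p/; rule 2 does not apply here → [i].
/p/ — not in any rule's target class → [p].
/a/ — between /p/ and /ʃ/; rule 2 does not apply here → [a].
/ʃ/ meets the environment for rule 1 (between two vowels) → [ʒ].
/u/ — between /ʃ/ and /b/; rule 2 does not apply here → [u].
/b/ — not in any rule's target class → [b].
/w/ (between /b/ and /e/): no rule targets it → [w].
/e/ (word-final) is in the target of rule 2 but the environment (before a nasal consonant) is not met → [e].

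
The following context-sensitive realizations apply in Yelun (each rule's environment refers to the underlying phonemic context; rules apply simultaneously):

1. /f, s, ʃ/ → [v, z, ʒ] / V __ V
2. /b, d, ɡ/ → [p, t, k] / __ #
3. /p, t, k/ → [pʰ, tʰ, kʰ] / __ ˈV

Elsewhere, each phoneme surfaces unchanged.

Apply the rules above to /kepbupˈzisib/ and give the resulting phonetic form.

[kepbupˈzizip]

/k/ (word-initial) fails the environment for rule 3, so it stays [k].
/e/ stays [e].
/p/ (between /e/ and /b/) fails the environment for rule 3, so it stays [p].
/b/ (between /p/ and /u/) is in the target of rule 2 but the environment (word-finally) is not met → [b].
/u/ — not in any rule's target class → [u].
/p/ (between /u/ and /z/) is in the target of rule 3 but the environment (immediately before a stressed vowel) is not met → [p].
/z/ (between /p/ and /i/) is unaffected → [z].
/i/ (between /z/ and /s/): no rule targets it → [i].
Rule 1 applies to /s/ (between /i/ and /i/: between two vowels) → [z].
/i/ (between /s/ and /b/): no rule targets it → [i].
/b/ meets the environment for rule 2 (word-finally) → [p].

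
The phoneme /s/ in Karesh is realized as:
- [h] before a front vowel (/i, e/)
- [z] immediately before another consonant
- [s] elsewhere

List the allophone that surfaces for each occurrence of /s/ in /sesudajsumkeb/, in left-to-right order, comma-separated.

Occurrence 1 (position 1): before a front vowel (/i, e/) → [h].
Occurrence 2 (position 3): no conditioning environment matches → elsewhere allophone [s].
Occurrence 3 (position 8): no conditioning environment matches → elsewhere allophone [s].

[h], [s], [s]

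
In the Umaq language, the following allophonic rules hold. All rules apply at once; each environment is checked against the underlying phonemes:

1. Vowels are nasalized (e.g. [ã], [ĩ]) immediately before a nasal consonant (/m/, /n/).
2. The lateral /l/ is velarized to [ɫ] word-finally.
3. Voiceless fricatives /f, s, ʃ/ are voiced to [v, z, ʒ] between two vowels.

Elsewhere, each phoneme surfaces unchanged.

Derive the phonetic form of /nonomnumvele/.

/n/ stays [n].
/o/ — between /n/ and /n/, before a nasal consonant — surfaces as [õ] (rule 1).
/n/ — not in any rule's target class → [n].
Rule 1 applies to /o/ (between /n/ and /m/: before a nasal consonant) → [õ].
/m/ stays [m].
/n/ — not in any rule's target class → [n].
Rule 1 applies to /u/ (between /n/ and /m/: before a nasal consonant) → [ũ].
/m/ — not in any rule's target class → [m].
/v/ stays [v].
/e/ (between /v/ and /l/): rule 1 targets it, but not before a nasal consonant → unchanged [e].
/l/ (between /e/ and /e/): rule 2 targets it, but not word-finally → unchanged [l].
/e/ (word-final) is in the target of rule 1 but the environment (before a nasal consonant) is not met → [e].

[nõnõmnũmvele]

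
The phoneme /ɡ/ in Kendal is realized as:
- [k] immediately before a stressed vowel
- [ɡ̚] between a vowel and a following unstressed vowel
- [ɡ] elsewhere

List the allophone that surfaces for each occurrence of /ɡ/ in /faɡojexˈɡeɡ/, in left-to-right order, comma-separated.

[ɡ̚], [k], [ɡ]

Occurrence 1 (position 3): between a vowel and a following unstressed vowel → [ɡ̚].
Occurrence 2 (position 8): immediately before a stressed vowel → [k].
Occurrence 3 (position 10): no conditioning environment matches → elsewhere allophone [ɡ].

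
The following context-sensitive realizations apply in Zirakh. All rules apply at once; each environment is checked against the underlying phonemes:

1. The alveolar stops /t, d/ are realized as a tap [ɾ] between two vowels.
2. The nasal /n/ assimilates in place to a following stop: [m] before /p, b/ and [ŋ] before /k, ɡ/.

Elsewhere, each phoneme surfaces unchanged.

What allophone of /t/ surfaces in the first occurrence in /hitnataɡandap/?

/t/ — between /i/ and /n/; rule 1 does not apply here → [t].

[t]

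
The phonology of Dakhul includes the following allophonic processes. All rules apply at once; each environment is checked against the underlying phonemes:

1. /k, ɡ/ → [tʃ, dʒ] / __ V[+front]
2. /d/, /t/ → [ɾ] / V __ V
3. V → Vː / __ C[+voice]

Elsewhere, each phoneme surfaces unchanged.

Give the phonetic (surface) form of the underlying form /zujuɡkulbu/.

/z/ stays [z].
Rule 3 applies to /u/ (between /z/ and /j/: before a voiced consonant) → [uː].
/j/ stays [j].
/u/ (between /j/ and /ɡ/): before a voiced consonant, so rule 3 applies → [uː].
/ɡ/ (between /u/ and /k/) fails the environment for rule 1, so it stays [ɡ].
/k/ (between /ɡ/ and /u/) is in the target of rule 1 but the environment (before a front vowel) is not met → [k].
Rule 3 applies to /u/ (between /k/ and /l/: before a voiced consonant) → [uː].
/l/ stays [l].
/b/ — not in any rule's target class → [b].
/u/ (word-final) fails the environment for rule 3, so it stays [u].

[zuːjuːɡkuːlbu]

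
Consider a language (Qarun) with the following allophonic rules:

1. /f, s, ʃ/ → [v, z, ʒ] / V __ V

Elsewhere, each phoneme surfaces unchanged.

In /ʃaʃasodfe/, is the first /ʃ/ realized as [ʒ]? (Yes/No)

No

/ʃ/ (word-initial): rule 1 targets it, but not between two vowels → unchanged [ʃ].
The actual realization is [ʃ], not [ʒ].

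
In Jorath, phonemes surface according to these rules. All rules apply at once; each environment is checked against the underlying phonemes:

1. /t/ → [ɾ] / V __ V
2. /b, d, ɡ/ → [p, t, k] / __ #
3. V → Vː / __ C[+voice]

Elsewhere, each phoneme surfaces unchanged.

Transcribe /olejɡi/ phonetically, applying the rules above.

[oːleːjɡi]

/o/ (word-initial): before a voiced consonant, so rule 3 applies → [oː].
/l/ (between /o/ and /e/) is unaffected → [l].
Rule 3 applies to /e/ (between /l/ and /j/: before a voiced consonant) → [eː].
/j/ (between /e/ and /ɡ/): no rule targets it → [j].
/ɡ/ (between /j/ and /i/) fails the environment for rule 2, so it stays [ɡ].
/i/ — word-final; rule 3 does not apply here → [i].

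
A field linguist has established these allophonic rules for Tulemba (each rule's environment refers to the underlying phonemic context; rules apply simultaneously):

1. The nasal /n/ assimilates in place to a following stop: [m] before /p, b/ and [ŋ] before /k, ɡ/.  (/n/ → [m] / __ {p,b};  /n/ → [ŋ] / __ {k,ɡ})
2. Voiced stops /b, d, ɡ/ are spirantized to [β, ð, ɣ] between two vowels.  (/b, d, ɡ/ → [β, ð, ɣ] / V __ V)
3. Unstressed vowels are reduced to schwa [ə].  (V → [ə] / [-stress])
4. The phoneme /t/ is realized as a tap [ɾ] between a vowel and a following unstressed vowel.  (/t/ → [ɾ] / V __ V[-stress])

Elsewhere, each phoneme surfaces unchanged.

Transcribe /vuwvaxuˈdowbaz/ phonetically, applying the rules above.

/v/ (word-initial) is unaffected → [v].
/u/ — between /v/ and /w/, in an unstressed syllable — surfaces as [ə] (rule 3).
/w/ (between /u/ and /v/): no rule targets it → [w].
/v/ stays [v].
/a/ (between /v/ and /x/): in an unstressed syllable, so rule 3 applies → [ə].
/x/ (between /a/ and /u/) is unaffected → [x].
/u/ meets the environment for rule 3 (in an unstressed syllable) → [ə].
Rule 2 applies to /d/ (between /u/ and /o/: between two vowels) → [ð].
/o/ (between /d/ and /w/) is in the target of rule 3 but the environment (in an unstressed syllable) is not met → [o].
/w/ (between /o/ and /b/) is unaffected → [w].
/b/ (between /w/ and /a/) fails the environment for rule 2, so it stays [b].
/a/ — between /b/ and /z/, in an unstressed syllable — surfaces as [ə] (rule 3).
/z/ (word-final) is unaffected → [z].

[vəwvəxəˈðowbəz]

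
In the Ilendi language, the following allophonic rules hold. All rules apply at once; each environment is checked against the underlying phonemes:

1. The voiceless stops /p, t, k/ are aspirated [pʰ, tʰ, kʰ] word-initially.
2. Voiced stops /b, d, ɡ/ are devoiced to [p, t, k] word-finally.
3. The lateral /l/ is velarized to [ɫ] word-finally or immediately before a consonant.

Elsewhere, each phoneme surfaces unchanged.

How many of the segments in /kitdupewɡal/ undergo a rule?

Segments that undergo a rule: /k/ → [kʰ] (rule 1); /l/ → [ɫ] (rule 3).
All other segments surface unchanged.

2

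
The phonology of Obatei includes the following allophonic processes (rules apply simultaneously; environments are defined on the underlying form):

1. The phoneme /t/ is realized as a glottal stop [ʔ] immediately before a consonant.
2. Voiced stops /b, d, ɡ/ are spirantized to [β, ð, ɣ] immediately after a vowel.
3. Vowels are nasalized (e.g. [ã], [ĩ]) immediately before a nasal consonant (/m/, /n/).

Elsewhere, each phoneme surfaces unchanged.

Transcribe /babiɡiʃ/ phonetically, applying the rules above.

/b/ (word-initial) fails the environment for rule 2, so it stays [b].
/a/ (between /b/ and /b/) is in the target of rule 3 but the environment (before a nasal consonant) is not met → [a].
/b/ (between /a/ and /i/) occurs immediately after a vowel → [β] by rule 2.
/i/ (between /b/ and /ɡ/) is in the target of rule 3 but the environment (before a nasal consonant) is not met → [i].
Rule 2 applies to /ɡ/ (between /i/ and /i/: immediately after a vowel) → [ɣ].
/i/ (between /ɡ/ and /ʃ/): rule 3 targets it, but not before a nasal consonant → unchanged [i].
/ʃ/ (word-final): no rule targets it → [ʃ].

[baβiɣiʃ]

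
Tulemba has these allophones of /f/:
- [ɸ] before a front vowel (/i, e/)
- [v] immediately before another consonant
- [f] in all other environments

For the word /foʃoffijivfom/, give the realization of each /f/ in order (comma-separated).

[f], [v], [ɸ], [f]

Occurrence 1 (position 1): no conditioning environment matches → elsewhere allophone [f].
Occurrence 2 (position 5): immediately before another consonant → [v].
Occurrence 3 (position 6): before a front vowel (/i, e/) → [ɸ].
Occurrence 4 (position 11): no conditioning environment matches → elsewhere allophone [f].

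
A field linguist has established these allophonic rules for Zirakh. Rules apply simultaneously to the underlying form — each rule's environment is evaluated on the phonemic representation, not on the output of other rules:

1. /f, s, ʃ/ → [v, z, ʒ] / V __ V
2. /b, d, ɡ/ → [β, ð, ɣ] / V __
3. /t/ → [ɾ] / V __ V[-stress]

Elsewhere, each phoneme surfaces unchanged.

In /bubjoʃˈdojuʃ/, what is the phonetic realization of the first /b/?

/b/ — word-initial; rule 2 does not apply here → [b].

[b]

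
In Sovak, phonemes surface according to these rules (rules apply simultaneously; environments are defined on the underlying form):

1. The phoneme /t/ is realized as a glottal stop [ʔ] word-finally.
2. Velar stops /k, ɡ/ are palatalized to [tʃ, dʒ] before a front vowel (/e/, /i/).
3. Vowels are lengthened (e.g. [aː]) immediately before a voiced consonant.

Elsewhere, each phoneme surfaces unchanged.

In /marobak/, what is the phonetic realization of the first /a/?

/a/ — between /m/ and /r/, before a voiced consonant — surfaces as [aː] (rule 3).

[aː]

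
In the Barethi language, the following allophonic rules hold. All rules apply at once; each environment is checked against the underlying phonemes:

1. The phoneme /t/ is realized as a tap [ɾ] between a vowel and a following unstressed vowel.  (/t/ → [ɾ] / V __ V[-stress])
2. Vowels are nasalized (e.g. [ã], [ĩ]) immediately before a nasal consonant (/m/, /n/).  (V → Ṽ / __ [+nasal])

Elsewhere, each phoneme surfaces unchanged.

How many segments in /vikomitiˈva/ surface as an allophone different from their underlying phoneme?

Segments that undergo a rule: /o/ → [õ] (rule 2); /t/ → [ɾ] (rule 1).
All other segments surface unchanged.

2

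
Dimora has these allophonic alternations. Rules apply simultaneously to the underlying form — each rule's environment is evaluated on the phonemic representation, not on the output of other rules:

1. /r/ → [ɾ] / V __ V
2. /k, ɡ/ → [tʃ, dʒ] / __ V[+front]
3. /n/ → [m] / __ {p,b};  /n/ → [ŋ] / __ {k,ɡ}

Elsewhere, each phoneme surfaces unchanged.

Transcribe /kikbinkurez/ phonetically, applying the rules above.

[tʃikbiŋkuɾez]

/k/ — word-initial, before a front vowel — surfaces as [tʃ] (rule 2).
/i/ — not in any rule's target class → [i].
/k/ — between /i/ and /b/; rule 2 does not apply here → [k].
/b/ stays [b].
/i/ — not in any rule's target class → [i].
/n/ (between /i/ and /k/): before a labial or velar stop, so rule 3 applies → [ŋ].
/k/ (between /n/ and /u/) fails the environment for rule 2, so it stays [k].
/u/ (between /k/ and /r/): no rule targets it → [u].
/r/ (between /u/ and /e/) occurs between two vowels → [ɾ] by rule 1.
/e/ (between /r/ and /z/) is unaffected → [e].
/z/ — not in any rule's target class → [z].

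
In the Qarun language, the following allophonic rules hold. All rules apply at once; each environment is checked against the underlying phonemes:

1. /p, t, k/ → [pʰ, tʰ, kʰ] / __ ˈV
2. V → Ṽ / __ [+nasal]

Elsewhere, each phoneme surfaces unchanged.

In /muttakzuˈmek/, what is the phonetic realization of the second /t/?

/t/ — between /t/ and /a/; rule 1 does not apply here → [t].

[t]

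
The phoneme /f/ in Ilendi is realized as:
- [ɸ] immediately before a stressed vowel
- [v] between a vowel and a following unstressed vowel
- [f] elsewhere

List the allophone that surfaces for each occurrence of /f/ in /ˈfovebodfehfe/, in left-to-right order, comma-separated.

Occurrence 1 (position 1): immediately before a stressed vowel → [ɸ].
Occurrence 2 (position 8): no conditioning environment matches → elsewhere allophone [f].
Occurrence 3 (position 11): no conditioning environment matches → elsewhere allophone [f].

[ɸ], [f], [f]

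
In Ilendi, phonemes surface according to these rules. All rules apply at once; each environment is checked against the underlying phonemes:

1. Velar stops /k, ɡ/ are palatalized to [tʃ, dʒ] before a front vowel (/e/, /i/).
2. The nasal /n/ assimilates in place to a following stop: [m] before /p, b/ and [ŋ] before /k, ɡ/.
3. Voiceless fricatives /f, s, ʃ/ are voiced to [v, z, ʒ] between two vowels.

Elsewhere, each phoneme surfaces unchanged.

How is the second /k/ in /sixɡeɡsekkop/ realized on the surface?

/k/ (between /k/ and /o/) fails the environment for rule 1, so it stays [k].

[k]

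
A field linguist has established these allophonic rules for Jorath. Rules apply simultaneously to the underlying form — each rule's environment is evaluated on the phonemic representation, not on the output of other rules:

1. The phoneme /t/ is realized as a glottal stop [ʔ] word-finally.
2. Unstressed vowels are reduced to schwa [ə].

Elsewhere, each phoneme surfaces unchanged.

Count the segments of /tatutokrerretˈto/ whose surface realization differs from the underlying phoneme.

5

Segments that undergo a rule: /a/ → [ə] (rule 2); /u/ → [ə] (rule 2); /o/ → [ə] (rule 2); /e/ → [ə] (rule 2); /e/ → [ə] (rule 2).
All other segments surface unchanged.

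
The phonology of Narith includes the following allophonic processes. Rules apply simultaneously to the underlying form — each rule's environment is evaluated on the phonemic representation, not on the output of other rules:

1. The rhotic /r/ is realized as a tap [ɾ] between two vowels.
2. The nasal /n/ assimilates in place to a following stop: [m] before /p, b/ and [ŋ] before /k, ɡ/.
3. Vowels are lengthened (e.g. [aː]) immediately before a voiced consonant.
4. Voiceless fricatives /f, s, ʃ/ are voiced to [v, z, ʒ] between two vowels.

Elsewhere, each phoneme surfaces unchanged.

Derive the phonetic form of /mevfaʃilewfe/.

/m/ (word-initial) is unaffected → [m].
/e/ (between /m/ and /v/): before a voiced consonant, so rule 3 applies → [eː].
/v/ — not in any rule's target class → [v].
/f/ (between /v/ and /a/) fails the environment for rule 4, so it stays [f].
/a/ (between /f/ and /ʃ/) fails the environment for rule 3, so it stays [a].
/ʃ/ — between /a/ and /i/, between two vowels — surfaces as [ʒ] (rule 4).
Rule 3 applies to /i/ (between /ʃ/ and /l/: before a voiced consonant) → [iː].
/l/ (between /i/ and /e/) is unaffected → [l].
Rule 3 applies to /e/ (between /l/ and /w/: before a voiced consonant) → [eː].
/w/ (between /e/ and /f/): no rule targets it → [w].
/f/ (between /w/ and /e/) fails the environment for rule 4, so it stays [f].
/e/ (word-final) is in the target of rule 3 but the environment (before a voiced consonant) is not met → [e].

[meːvfaʒiːleːwfe]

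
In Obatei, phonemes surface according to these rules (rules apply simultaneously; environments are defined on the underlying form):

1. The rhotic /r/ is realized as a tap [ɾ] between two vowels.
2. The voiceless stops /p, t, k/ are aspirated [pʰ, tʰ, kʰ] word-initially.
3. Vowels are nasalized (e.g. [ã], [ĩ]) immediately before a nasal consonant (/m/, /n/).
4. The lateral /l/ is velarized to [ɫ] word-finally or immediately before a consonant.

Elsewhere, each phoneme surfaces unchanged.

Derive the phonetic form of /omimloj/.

[õmĩmloj]

/o/ (word-initial): before a nasal consonant, so rule 3 applies → [õ].
/m/ (between /o/ and /i/) is unaffected → [m].
/i/ (between /m/ and /m/) occurs before a nasal consonant → [ĩ] by rule 3.
/m/ (between /i/ and /l/): no rule targets it → [m].
/l/ (between /m/ and /o/) is in the target of rule 4 but the environment (word-finally or immediately before a consonant) is not met → [l].
/o/ (between /l/ and /j/) fails the environment for rule 3, so it stays [o].
/j/ — not in any rule's target class → [j].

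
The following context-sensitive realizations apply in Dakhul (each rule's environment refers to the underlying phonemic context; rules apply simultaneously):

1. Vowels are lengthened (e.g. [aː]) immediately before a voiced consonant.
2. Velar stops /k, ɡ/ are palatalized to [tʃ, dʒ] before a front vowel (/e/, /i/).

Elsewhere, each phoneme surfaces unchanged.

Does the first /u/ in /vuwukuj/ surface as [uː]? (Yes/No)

Yes

/u/ meets the environment for rule 1 (before a voiced consonant) → [uː].
The actual realization is [uː], which matches [uː].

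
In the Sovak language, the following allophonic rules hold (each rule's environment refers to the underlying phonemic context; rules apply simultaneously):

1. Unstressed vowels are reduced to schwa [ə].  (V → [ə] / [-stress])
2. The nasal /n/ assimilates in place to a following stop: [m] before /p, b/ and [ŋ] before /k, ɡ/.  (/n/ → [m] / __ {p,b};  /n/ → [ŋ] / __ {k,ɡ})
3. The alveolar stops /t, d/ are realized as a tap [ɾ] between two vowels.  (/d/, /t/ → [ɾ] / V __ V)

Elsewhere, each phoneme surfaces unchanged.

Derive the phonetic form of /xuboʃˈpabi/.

/x/ stays [x].
Rule 1 applies to /u/ (between /x/ and /b/: in an unstressed syllable) → [ə].
/b/ — not in any rule's target class → [b].
/o/ — between /b/ and /ʃ/, in an unstressed syllable — surfaces as [ə] (rule 1).
/ʃ/ (between /o/ and /p/) is unaffected → [ʃ].
/p/ (between /ʃ/ and /a/): no rule targets it → [p].
/a/ (between /p/ and /b/) fails the environment for rule 1, so it stays [a].
/b/ stays [b].
/i/ (word-final) occurs in an unstressed syllable → [ə] by rule 1.

[xəbəʃˈpabə]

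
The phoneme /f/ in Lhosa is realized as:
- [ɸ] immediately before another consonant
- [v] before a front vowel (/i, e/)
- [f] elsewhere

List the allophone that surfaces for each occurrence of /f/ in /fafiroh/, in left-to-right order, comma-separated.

Occurrence 1 (position 1): no conditioning environment matches → elsewhere allophone [f].
Occurrence 2 (position 3): before a front vowel (/i, e/) → [v].

[f], [v]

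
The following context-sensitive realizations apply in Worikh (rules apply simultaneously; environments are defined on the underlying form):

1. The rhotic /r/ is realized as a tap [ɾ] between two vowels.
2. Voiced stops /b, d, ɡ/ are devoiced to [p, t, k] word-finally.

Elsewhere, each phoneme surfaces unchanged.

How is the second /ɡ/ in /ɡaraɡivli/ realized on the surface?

/ɡ/ — between /a/ and /i/; rule 2 does not apply here → [ɡ].

[ɡ]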